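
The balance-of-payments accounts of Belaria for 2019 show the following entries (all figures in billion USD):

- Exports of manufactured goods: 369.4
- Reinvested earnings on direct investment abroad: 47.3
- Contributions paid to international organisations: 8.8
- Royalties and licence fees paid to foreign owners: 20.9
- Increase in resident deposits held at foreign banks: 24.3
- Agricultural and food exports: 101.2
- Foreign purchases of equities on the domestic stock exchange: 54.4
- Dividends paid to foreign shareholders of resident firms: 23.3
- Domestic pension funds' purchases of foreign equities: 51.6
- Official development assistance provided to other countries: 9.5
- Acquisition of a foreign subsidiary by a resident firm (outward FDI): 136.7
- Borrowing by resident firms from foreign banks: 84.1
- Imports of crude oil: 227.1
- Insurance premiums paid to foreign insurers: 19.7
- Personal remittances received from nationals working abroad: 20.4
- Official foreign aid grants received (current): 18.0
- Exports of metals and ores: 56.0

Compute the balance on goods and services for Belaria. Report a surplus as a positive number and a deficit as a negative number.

Goods: 101.2 - 227.1 + 369.4 + 56.0 = 299.5
Services: -19.7 - 20.9 = -40.6
Trade balance = 299.5 + (-40.6) = 258.9
(Excluded from the trade balance — primary income: reinvested earnings on direct investment abroad 47.3, dividends paid to foreign shareholders of resident firms 23.3; secondary income: contributions paid to international organisations 8.8, official development assistance provided to other countries 9.5, personal remittances received from nationals working abroad 20.4, official foreign aid grants received (current) 18.0; financial account: increase in resident deposits held at foreign banks 24.3, foreign purchases of equities on the domestic stock exchange 54.4, domestic pension funds' purchases of foreign equities 51.6, acquisition of a foreign subsidiary by a resident firm (outward FDI) 136.7, borrowing by resident firms from foreign banks 84.1.)

258.9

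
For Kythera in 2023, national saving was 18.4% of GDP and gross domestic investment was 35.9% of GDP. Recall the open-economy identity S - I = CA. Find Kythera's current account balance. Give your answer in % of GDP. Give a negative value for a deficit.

-17.5

CA = S - I = 18.4 - 35.9 = -17.5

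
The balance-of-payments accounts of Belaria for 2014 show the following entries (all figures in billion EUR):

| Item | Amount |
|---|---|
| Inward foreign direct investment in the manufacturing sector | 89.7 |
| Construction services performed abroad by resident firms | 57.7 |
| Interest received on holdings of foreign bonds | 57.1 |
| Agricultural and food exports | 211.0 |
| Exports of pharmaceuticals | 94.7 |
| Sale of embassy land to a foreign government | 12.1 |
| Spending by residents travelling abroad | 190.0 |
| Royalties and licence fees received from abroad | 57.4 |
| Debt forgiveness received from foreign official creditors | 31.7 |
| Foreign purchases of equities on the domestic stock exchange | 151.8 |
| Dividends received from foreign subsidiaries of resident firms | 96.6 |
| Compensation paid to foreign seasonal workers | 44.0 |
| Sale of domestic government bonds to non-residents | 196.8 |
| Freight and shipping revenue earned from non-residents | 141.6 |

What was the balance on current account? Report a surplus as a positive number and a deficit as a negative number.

Goods: 94.7 + 211.0 = 305.7
Services: 57.7 - 190.0 + 57.4 + 141.6 = 66.7
Primary income: 57.1 + 96.6 - 44.0 = 109.7
Current account = 305.7 + 66.7 + 109.7 = 482.1
(Excluded from the current account — financial account: inward foreign direct investment in the manufacturing sector 89.7, foreign purchases of equities on the domestic stock exchange 151.8, sale of domestic government bonds to non-residents 196.8; capital account: sale of embassy land to a foreign government 12.1, debt forgiveness received from foreign official creditors 31.7.)

482.1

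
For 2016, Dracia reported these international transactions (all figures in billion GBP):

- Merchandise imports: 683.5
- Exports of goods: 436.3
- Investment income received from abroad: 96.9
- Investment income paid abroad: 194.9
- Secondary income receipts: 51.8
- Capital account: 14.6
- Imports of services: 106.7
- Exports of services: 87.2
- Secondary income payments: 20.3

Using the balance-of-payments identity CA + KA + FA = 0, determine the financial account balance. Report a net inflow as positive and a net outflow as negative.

318.6

Goods balance = 436.3 - 683.5 = -247.2
Services balance = 87.2 - 106.7 = -19.5
Trade balance (goods + services) = -247.2 + (-19.5) = -266.7
Net primary income = 96.9 - 194.9 = -98.0
Net secondary income = 51.8 - 20.3 = 31.5
Current account = -266.7 + (-98.0) + 31.5 = -333.2
Financial account = -(-333.2 + 14.6) = 318.6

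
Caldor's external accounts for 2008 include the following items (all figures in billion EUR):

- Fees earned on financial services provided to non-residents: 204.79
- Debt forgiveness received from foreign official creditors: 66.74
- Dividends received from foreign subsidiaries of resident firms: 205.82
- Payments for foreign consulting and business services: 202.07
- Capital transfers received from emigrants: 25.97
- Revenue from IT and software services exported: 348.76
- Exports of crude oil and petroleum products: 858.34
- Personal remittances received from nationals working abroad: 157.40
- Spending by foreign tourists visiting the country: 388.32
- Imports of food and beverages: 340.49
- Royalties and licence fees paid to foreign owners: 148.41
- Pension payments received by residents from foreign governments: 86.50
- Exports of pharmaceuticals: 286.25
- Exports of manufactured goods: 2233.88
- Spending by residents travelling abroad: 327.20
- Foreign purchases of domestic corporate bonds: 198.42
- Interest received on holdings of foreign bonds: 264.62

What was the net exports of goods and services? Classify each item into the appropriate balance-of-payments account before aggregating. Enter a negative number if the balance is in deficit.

3302.17

Goods: -340.49 + 858.34 + 2233.88 + 286.25 = 3037.98
Services: 348.76 - 327.20 + 204.79 - 148.41 - 202.07 + 388.32 = 264.19
Trade balance = 3037.98 + 264.19 = 3302.17
(Excluded from the trade balance — capital account: debt forgiveness received from foreign official creditors 66.74, capital transfers received from emigrants 25.97; primary income: dividends received from foreign subsidiaries of resident firms 205.82, interest received on holdings of foreign bonds 264.62; secondary income: personal remittances received from nationals working abroad 157.40, pension payments received by residents from foreign governments 86.50; financial account: foreign purchases of domestic corporate bonds 198.42.)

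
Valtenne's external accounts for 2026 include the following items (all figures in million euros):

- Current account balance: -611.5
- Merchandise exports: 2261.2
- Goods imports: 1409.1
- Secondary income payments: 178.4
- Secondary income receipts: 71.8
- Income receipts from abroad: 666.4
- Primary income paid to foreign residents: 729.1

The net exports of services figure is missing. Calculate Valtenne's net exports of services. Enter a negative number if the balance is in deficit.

-1294.3

Current account = goods balance + services balance + net primary income + net secondary income
Sum of the known components = 682.8
Net exports of services = CA - (known components) = -611.5 - 682.8 = -1294.3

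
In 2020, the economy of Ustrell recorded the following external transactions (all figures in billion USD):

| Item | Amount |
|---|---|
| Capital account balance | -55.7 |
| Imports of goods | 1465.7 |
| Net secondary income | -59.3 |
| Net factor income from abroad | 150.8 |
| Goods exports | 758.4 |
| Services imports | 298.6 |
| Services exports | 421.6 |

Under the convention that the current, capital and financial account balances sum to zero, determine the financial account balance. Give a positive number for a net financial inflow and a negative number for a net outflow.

548.5

Goods balance = 758.4 - 1465.7 = -707.3
Services balance = 421.6 - 298.6 = 123.0
Trade balance (goods + services) = -707.3 + 123.0 = -584.3
Net primary income = 150.8
Net secondary income = -59.3
Current account = -584.3 + 150.8 + (-59.3) = -492.8
Financial account = -(-492.8 + (-55.7)) = 548.5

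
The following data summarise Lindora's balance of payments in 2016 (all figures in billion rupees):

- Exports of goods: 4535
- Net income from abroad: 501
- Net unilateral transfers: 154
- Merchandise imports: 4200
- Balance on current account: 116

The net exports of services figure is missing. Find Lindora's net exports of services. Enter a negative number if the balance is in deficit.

Current account = goods balance + services balance + net primary income + net secondary income
Sum of the known components = 990
Net exports of services = CA - (known components) = 116 - 990 = -874

-874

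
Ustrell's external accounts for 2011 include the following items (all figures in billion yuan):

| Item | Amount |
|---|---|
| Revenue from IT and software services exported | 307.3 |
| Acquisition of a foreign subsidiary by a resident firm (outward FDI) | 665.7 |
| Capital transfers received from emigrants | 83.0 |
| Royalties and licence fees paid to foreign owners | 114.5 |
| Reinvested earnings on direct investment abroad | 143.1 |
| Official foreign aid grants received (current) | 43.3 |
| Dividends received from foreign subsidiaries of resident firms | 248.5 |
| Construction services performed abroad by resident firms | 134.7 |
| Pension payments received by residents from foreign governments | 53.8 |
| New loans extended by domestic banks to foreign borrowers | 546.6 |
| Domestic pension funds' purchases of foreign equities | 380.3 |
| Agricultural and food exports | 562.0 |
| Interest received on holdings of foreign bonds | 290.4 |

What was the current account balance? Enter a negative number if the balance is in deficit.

1668.6

Goods: 562.0
Services: 134.7 - 114.5 + 307.3 = 327.5
Primary income: 248.5 + 143.1 + 290.4 = 682.0
Secondary income: 43.3 + 53.8 = 97.1
Current account = 562.0 + 327.5 + 682.0 + 97.1 = 1668.6
(Excluded from the current account — financial account: acquisition of a foreign subsidiary by a resident firm (outward FDI) 665.7, new loans extended by domestic banks to foreign borrowers 546.6, domestic pension funds' purchases of foreign equities 380.3; capital account: capital transfers received from emigrants 83.0.)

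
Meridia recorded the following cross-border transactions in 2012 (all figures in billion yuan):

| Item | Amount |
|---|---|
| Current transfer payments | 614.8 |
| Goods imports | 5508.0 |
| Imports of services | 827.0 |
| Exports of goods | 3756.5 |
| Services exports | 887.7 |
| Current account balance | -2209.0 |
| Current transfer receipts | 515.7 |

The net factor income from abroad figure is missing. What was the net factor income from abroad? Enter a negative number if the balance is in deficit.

Current account = goods balance + services balance + net primary income + net secondary income
Sum of the known components = -1789.9
Net factor income from abroad = CA - (known components) = -2209.0 - (-1789.9) = -419.1

-419.1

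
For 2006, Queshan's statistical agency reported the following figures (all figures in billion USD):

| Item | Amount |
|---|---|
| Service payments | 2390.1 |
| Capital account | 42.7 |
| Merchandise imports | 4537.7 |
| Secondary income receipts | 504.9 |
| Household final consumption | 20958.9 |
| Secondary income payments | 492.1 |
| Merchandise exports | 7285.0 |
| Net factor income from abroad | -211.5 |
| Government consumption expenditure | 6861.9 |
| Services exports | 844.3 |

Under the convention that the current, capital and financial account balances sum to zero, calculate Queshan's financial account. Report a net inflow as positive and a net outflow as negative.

-1045.5

Goods balance = 7285.0 - 4537.7 = 2747.3
Services balance = 844.3 - 2390.1 = -1545.8
Trade balance (goods + services) = 2747.3 + (-1545.8) = 1201.5
Net primary income = -211.5
Net secondary income = 504.9 - 492.1 = 12.8
Current account = 1201.5 + (-211.5) + 12.8 = 1002.8
Financial account = -(1002.8 + 42.7) = -1045.5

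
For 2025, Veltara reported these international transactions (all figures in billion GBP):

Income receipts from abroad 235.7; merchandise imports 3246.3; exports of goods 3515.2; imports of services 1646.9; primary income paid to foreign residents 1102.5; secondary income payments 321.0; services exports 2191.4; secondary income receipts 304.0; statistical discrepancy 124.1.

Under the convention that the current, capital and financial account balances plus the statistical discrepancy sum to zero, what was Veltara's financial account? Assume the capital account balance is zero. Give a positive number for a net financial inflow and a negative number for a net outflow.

-53.7

Goods balance = 3515.2 - 3246.3 = 268.9
Services balance = 2191.4 - 1646.9 = 544.5
Trade balance (goods + services) = 268.9 + 544.5 = 813.4
Net primary income = 235.7 - 1102.5 = -866.8
Net secondary income = 304.0 - 321.0 = -17.0
Current account = 813.4 + (-866.8) + (-17.0) = -70.4
Financial account = -(-70.4 + 124.1) = -53.7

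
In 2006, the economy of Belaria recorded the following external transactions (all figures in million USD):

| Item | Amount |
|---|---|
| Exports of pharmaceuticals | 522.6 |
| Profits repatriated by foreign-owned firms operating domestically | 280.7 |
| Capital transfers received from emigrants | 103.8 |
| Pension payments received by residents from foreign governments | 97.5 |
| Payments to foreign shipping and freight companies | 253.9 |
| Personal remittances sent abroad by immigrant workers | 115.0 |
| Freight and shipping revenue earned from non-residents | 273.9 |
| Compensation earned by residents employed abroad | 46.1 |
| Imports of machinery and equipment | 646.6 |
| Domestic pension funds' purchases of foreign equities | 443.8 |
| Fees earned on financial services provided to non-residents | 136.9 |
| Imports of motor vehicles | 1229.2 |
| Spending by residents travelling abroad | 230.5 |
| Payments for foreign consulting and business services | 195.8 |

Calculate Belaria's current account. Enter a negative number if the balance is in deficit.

Goods: -1229.2 - 646.6 + 522.6 = -1353.2
Services: -253.9 - 195.8 - 230.5 + 136.9 + 273.9 = -269.4
Primary income: -280.7 + 46.1 = -234.6
Secondary income: 97.5 - 115.0 = -17.5
Current account = (-1353.2) + (-269.4) + (-234.6) + (-17.5) = -1874.7
(Excluded from the current account — capital account: capital transfers received from emigrants 103.8; financial account: domestic pension funds' purchases of foreign equities 443.8.)

-1874.7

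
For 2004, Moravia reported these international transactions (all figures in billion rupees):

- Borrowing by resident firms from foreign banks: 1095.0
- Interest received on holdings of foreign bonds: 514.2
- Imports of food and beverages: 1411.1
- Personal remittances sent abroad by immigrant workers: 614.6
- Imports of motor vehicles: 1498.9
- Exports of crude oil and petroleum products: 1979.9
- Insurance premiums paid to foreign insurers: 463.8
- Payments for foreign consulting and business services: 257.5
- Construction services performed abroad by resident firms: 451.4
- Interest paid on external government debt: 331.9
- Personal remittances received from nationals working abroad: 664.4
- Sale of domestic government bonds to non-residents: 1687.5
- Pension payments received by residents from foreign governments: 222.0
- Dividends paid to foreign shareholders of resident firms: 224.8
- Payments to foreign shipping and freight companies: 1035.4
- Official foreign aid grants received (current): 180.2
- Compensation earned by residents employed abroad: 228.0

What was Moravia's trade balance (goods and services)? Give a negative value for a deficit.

-2235.4

Goods: -1411.1 + 1979.9 - 1498.9 = -930.1
Services: -463.8 + 451.4 - 1035.4 - 257.5 = -1305.3
Trade balance = -930.1 + (-1305.3) = -2235.4
(Excluded from the trade balance — financial account: borrowing by resident firms from foreign banks 1095.0, sale of domestic government bonds to non-residents 1687.5; primary income: interest received on holdings of foreign bonds 514.2, interest paid on external government debt 331.9, dividends paid to foreign shareholders of resident firms 224.8, compensation earned by residents employed abroad 228.0; secondary income: personal remittances sent abroad by immigrant workers 614.6, personal remittances received from nationals working abroad 664.4, pension payments received by residents from foreign governments 222.0, official foreign aid grants received (current) 180.2.)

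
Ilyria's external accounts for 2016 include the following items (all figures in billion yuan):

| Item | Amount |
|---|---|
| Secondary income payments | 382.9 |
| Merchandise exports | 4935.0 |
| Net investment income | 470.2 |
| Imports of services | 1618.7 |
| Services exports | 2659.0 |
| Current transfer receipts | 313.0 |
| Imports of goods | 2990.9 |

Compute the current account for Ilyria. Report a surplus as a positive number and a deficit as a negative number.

Goods balance = 4935.0 - 2990.9 = 1944.1
Services balance = 2659.0 - 1618.7 = 1040.3
Trade balance (goods + services) = 1944.1 + 1040.3 = 2984.4
Net primary income = 470.2
Net secondary income = 313.0 - 382.9 = -69.9
Current account = 2984.4 + 470.2 + (-69.9) = 3384.7

3384.7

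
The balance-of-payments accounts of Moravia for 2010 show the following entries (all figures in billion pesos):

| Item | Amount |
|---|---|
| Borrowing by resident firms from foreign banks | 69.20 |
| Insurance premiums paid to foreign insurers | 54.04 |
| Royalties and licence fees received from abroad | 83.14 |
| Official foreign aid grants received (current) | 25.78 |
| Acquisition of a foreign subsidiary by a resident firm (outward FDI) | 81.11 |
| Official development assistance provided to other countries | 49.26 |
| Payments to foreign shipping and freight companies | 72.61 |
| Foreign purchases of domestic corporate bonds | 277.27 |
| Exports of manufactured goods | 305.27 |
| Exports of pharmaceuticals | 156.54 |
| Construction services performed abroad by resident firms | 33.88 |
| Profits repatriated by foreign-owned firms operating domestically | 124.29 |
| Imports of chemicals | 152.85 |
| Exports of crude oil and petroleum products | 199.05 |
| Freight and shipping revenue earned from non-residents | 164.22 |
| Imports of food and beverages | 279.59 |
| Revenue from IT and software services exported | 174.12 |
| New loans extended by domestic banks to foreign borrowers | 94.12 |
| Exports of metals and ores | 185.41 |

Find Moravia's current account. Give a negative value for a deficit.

594.77

Goods: 185.41 + 305.27 + 199.05 - 152.85 + 156.54 - 279.59 = 413.83
Services: -54.04 + 33.88 - 72.61 + 174.12 + 164.22 + 83.14 = 328.71
Primary income: -124.29
Secondary income: 25.78 - 49.26 = -23.48
Current account = 413.83 + 328.71 + (-124.29) + (-23.48) = 594.77
(Excluded from the current account — financial account: borrowing by resident firms from foreign banks 69.20, acquisition of a foreign subsidiary by a resident firm (outward FDI) 81.11, foreign purchases of domestic corporate bonds 277.27, new loans extended by domestic banks to foreign borrowers 94.12.)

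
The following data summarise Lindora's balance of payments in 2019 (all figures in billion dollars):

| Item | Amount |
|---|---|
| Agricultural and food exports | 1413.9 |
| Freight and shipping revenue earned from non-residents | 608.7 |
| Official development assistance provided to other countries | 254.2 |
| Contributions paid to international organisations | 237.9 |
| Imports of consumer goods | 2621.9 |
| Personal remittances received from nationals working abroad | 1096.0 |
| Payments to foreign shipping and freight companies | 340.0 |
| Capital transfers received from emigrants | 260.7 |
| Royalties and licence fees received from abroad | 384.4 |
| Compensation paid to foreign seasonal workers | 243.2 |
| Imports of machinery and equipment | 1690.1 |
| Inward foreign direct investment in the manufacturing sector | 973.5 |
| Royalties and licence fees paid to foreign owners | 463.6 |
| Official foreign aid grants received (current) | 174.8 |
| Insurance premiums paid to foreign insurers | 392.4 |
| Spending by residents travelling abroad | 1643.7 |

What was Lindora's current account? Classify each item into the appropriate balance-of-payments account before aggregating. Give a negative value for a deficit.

Goods: -2621.9 + 1413.9 - 1690.1 = -2898.1
Services: -340.0 + 384.4 - 392.4 - 1643.7 - 463.6 + 608.7 = -1846.6
Primary income: -243.2
Secondary income: 174.8 + 1096.0 - 237.9 - 254.2 = 778.7
Current account = (-2898.1) + (-1846.6) + (-243.2) + 778.7 = -4209.2
(Excluded from the current account — capital account: capital transfers received from emigrants 260.7; financial account: inward foreign direct investment in the manufacturing sector 973.5.)

-4209.2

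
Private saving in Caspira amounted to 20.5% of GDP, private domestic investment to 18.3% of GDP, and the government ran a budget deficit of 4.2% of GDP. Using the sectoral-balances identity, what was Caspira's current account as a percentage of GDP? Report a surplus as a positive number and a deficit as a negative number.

By the sectoral-balances identity, CA = (S_private - I) + (T - G).
Private balance = 20.5 - 18.3 = 2.2
Government balance (T - G) = -4.2
CA = 2.2 + (-4.2) = -2.0

-2.0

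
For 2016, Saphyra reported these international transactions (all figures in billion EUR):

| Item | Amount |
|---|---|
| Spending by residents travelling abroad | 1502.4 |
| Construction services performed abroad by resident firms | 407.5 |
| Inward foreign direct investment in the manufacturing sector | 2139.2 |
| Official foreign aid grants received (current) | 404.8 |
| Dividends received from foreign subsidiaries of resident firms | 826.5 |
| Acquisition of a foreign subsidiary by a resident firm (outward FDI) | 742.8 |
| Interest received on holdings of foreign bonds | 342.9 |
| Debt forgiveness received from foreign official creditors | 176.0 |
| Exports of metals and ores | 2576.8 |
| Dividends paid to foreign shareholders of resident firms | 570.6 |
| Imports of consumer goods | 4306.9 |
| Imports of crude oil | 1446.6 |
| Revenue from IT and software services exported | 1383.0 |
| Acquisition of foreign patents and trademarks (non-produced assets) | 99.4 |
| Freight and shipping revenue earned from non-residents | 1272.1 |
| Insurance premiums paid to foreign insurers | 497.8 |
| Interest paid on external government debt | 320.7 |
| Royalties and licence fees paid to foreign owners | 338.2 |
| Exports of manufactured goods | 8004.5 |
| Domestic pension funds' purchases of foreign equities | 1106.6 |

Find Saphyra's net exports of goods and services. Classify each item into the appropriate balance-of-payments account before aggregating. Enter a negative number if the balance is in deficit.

Goods: -1446.6 - 4306.9 + 2576.8 + 8004.5 = 4827.8
Services: -1502.4 - 338.2 + 407.5 - 497.8 + 1383.0 + 1272.1 = 724.2
Trade balance = 4827.8 + 724.2 = 5552.0
(Excluded from the trade balance — financial account: inward foreign direct investment in the manufacturing sector 2139.2, acquisition of a foreign subsidiary by a resident firm (outward FDI) 742.8, domestic pension funds' purchases of foreign equities 1106.6; secondary income: official foreign aid grants received (current) 404.8; primary income: dividends received from foreign subsidiaries of resident firms 826.5, interest received on holdings of foreign bonds 342.9, dividends paid to foreign shareholders of resident firms 570.6, interest paid on external government debt 320.7; capital account: debt forgiveness received from foreign official creditors 176.0, acquisition of foreign patents and trademarks (non-produced assets) 99.4.)

5552.0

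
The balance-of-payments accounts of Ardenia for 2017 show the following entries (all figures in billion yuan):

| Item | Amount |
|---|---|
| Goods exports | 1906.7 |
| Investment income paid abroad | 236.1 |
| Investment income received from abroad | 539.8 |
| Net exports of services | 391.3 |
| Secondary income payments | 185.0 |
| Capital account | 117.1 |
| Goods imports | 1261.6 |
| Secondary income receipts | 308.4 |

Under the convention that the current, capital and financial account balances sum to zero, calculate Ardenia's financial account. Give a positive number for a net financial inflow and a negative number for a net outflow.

-1580.6

Goods balance = 1906.7 - 1261.6 = 645.1
Services balance = 391.3
Trade balance (goods + services) = 645.1 + 391.3 = 1036.4
Net primary income = 539.8 - 236.1 = 303.7
Net secondary income = 308.4 - 185.0 = 123.4
Current account = 1036.4 + 303.7 + 123.4 = 1463.5
Financial account = -(1463.5 + 117.1) = -1580.6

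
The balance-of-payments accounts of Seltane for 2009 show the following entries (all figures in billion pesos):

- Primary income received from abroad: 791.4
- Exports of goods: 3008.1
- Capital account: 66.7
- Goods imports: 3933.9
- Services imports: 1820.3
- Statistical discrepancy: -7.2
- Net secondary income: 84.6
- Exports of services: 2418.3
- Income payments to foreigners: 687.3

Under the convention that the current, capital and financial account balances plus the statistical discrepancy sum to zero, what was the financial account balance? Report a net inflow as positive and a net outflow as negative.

Goods balance = 3008.1 - 3933.9 = -925.8
Services balance = 2418.3 - 1820.3 = 598.0
Trade balance (goods + services) = -925.8 + 598.0 = -327.8
Net primary income = 791.4 - 687.3 = 104.1
Net secondary income = 84.6
Current account = -327.8 + 104.1 + 84.6 = -139.1
Financial account = -(-139.1 + 66.7 + (-7.2)) = 79.6

79.6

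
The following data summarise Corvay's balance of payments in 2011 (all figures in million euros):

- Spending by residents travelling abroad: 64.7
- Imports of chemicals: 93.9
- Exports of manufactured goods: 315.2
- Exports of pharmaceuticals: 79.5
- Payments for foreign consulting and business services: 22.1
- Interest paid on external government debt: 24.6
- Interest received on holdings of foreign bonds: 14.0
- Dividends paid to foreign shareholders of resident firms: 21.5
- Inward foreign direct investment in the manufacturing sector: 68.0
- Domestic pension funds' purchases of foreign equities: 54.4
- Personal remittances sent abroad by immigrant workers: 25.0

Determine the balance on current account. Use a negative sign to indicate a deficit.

Goods: 79.5 + 315.2 - 93.9 = 300.8
Services: -22.1 - 64.7 = -86.8
Primary income: -21.5 - 24.6 + 14.0 = -32.1
Secondary income: -25.0
Current account = 300.8 + (-86.8) + (-32.1) + (-25.0) = 156.9
(Excluded from the current account — financial account: inward foreign direct investment in the manufacturing sector 68.0, domestic pension funds' purchases of foreign equities 54.4.)

156.9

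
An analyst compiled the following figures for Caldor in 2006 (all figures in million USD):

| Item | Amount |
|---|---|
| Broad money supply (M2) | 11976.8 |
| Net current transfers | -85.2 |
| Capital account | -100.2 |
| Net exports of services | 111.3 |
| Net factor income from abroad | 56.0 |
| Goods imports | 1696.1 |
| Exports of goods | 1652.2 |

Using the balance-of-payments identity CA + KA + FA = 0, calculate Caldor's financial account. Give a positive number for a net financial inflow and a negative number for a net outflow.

Goods balance = 1652.2 - 1696.1 = -43.9
Services balance = 111.3
Trade balance (goods + services) = -43.9 + 111.3 = 67.4
Net primary income = 56.0
Net secondary income = -85.2
Current account = 67.4 + 56.0 + (-85.2) = 38.2
Financial account = -(38.2 + (-100.2)) = 62.0

62.0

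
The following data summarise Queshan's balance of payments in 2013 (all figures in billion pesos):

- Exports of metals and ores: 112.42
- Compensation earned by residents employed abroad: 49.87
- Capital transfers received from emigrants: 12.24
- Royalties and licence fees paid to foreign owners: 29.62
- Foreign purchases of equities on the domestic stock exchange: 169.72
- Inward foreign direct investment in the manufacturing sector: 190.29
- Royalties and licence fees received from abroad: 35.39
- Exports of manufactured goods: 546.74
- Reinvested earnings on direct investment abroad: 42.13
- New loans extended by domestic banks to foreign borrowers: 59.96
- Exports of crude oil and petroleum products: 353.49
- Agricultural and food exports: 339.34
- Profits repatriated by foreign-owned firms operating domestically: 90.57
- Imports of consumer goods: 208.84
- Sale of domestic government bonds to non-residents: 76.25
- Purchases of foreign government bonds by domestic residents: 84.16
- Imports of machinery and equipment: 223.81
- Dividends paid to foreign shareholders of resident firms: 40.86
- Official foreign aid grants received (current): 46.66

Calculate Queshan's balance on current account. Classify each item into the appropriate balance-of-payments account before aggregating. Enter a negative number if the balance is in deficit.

932.34

Goods: -223.81 + 353.49 + 546.74 + 339.34 - 208.84 + 112.42 = 919.34
Services: 35.39 - 29.62 = 5.77
Primary income: 49.87 + 42.13 - 40.86 - 90.57 = -39.43
Secondary income: 46.66
Current account = 919.34 + 5.77 + (-39.43) + 46.66 = 932.34
(Excluded from the current account — capital account: capital transfers received from emigrants 12.24; financial account: foreign purchases of equities on the domestic stock exchange 169.72, inward foreign direct investment in the manufacturing sector 190.29, new loans extended by domestic banks to foreign borrowers 59.96, sale of domestic government bonds to non-residents 76.25, purchases of foreign government bonds by domestic residents 84.16.)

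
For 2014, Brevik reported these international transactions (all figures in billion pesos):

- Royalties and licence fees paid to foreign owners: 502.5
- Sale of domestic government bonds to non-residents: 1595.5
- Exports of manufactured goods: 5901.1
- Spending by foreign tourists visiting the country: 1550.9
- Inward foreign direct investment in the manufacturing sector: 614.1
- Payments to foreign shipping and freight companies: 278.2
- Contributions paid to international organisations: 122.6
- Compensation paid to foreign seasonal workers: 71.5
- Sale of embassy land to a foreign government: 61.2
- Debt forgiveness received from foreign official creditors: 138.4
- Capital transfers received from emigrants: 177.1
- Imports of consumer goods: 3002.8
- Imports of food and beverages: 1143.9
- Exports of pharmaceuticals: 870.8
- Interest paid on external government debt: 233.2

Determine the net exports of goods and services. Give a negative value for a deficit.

Goods: 5901.1 + 870.8 - 1143.9 - 3002.8 = 2625.2
Services: 1550.9 - 278.2 - 502.5 = 770.2
Trade balance = 2625.2 + 770.2 = 3395.4
(Excluded from the trade balance — financial account: sale of domestic government bonds to non-residents 1595.5, inward foreign direct investment in the manufacturing sector 614.1; secondary income: contributions paid to international organisations 122.6; primary income: compensation paid to foreign seasonal workers 71.5, interest paid on external government debt 233.2; capital account: sale of embassy land to a foreign government 61.2, debt forgiveness received from foreign official creditors 138.4, capital transfers received from emigrants 177.1.)

3395.4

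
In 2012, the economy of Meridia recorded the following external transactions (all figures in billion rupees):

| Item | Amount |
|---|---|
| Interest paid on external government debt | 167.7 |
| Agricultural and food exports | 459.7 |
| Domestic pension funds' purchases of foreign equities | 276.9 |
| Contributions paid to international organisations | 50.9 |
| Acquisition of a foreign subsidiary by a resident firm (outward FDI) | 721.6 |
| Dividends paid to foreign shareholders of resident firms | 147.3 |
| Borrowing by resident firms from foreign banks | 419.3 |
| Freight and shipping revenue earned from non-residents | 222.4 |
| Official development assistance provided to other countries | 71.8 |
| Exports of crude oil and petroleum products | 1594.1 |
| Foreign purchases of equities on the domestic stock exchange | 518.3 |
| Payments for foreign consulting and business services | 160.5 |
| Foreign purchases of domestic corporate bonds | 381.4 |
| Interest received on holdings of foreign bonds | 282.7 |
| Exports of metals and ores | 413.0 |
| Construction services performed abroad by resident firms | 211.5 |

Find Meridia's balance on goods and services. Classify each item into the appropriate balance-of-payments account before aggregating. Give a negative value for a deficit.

2740.2

Goods: 413.0 + 1594.1 + 459.7 = 2466.8
Services: -160.5 + 211.5 + 222.4 = 273.4
Trade balance = 2466.8 + 273.4 = 2740.2
(Excluded from the trade balance — primary income: interest paid on external government debt 167.7, dividends paid to foreign shareholders of resident firms 147.3, interest received on holdings of foreign bonds 282.7; financial account: domestic pension funds' purchases of foreign equities 276.9, acquisition of a foreign subsidiary by a resident firm (outward FDI) 721.6, borrowing by resident firms from foreign banks 419.3, foreign purchases of equities on the domestic stock exchange 518.3, foreign purchases of domestic corporate bonds 381.4; secondary income: contributions paid to international organisations 50.9, official development assistance provided to other countries 71.8.)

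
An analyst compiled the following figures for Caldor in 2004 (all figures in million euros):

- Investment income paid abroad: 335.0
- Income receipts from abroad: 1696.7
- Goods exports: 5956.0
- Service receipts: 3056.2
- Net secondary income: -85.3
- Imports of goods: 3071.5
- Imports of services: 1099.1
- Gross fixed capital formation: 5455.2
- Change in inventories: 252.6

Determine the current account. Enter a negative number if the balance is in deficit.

Goods balance = 5956.0 - 3071.5 = 2884.5
Services balance = 3056.2 - 1099.1 = 1957.1
Trade balance (goods + services) = 2884.5 + 1957.1 = 4841.6
Net primary income = 1696.7 - 335.0 = 1361.7
Net secondary income = -85.3
Current account = 4841.6 + 1361.7 + (-85.3) = 6118.0

6118.0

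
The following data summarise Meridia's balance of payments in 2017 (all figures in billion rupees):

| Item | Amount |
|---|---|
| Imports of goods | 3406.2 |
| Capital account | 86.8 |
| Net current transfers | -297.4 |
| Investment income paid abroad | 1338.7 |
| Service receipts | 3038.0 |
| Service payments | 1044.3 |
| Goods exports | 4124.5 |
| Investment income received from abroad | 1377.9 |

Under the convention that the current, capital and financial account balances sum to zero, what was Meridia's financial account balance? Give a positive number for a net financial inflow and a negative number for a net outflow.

Goods balance = 4124.5 - 3406.2 = 718.3
Services balance = 3038.0 - 1044.3 = 1993.7
Trade balance (goods + services) = 718.3 + 1993.7 = 2712.0
Net primary income = 1377.9 - 1338.7 = 39.2
Net secondary income = -297.4
Current account = 2712.0 + 39.2 + (-297.4) = 2453.8
Financial account = -(2453.8 + 86.8) = -2540.6

-2540.6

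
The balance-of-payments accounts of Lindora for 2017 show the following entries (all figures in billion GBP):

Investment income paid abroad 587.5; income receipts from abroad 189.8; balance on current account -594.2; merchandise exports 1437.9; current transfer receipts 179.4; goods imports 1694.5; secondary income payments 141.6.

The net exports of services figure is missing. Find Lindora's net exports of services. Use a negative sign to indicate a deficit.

22.3

Current account = goods balance + services balance + net primary income + net secondary income
Sum of the known components = -616.5
Net exports of services = CA - (known components) = -594.2 - (-616.5) = 22.3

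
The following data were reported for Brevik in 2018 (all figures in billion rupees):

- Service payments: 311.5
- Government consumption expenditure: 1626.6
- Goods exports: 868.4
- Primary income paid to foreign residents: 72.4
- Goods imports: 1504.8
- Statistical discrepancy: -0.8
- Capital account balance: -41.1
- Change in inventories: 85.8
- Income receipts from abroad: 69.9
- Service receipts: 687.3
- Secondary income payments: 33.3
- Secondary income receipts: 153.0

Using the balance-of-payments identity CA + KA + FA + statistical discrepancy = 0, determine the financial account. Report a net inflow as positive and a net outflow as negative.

185.3

Goods balance = 868.4 - 1504.8 = -636.4
Services balance = 687.3 - 311.5 = 375.8
Trade balance (goods + services) = -636.4 + 375.8 = -260.6
Net primary income = 69.9 - 72.4 = -2.5
Net secondary income = 153.0 - 33.3 = 119.7
Current account = -260.6 + (-2.5) + 119.7 = -143.4
Financial account = -(-143.4 + (-41.1) + (-0.8)) = 185.3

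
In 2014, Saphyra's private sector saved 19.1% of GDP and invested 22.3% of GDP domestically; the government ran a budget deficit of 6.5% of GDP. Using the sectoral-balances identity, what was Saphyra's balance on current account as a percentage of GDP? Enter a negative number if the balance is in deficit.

By the sectoral-balances identity, CA = (S_private - I) + (T - G).
Private balance = 19.1 - 22.3 = -3.2
Government balance (T - G) = -6.5
CA = -3.2 + (-6.5) = -9.7

-9.7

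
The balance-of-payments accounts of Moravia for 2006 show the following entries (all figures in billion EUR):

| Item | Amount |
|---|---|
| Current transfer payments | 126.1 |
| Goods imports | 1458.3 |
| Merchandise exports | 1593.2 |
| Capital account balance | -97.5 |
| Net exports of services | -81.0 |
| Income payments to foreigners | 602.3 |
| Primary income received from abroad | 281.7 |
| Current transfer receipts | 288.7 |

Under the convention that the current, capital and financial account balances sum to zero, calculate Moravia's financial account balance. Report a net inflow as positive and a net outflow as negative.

201.6

Goods balance = 1593.2 - 1458.3 = 134.9
Services balance = -81.0
Trade balance (goods + services) = 134.9 + (-81.0) = 53.9
Net primary income = 281.7 - 602.3 = -320.6
Net secondary income = 288.7 - 126.1 = 162.6
Current account = 53.9 + (-320.6) + 162.6 = -104.1
Financial account = -(-104.1 + (-97.5)) = 201.6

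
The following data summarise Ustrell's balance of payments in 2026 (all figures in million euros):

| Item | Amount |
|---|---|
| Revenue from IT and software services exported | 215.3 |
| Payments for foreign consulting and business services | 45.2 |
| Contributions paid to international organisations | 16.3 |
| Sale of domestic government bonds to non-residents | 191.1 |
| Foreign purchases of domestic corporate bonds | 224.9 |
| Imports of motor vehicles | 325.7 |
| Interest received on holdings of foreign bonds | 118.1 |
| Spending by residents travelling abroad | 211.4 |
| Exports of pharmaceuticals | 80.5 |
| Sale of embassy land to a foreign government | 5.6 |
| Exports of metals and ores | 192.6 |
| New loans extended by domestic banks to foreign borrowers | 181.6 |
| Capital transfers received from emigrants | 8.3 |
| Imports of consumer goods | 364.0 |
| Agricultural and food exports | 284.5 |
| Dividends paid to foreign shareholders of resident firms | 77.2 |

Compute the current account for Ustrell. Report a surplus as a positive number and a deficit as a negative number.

Goods: 80.5 - 364.0 - 325.7 + 192.6 + 284.5 = -132.1
Services: 215.3 - 45.2 - 211.4 = -41.3
Primary income: -77.2 + 118.1 = 40.9
Secondary income: -16.3
Current account = (-132.1) + (-41.3) + 40.9 + (-16.3) = -148.8
(Excluded from the current account — financial account: sale of domestic government bonds to non-residents 191.1, foreign purchases of domestic corporate bonds 224.9, new loans extended by domestic banks to foreign borrowers 181.6; capital account: sale of embassy land to a foreign government 5.6, capital transfers received from emigrants 8.3.)

-148.8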